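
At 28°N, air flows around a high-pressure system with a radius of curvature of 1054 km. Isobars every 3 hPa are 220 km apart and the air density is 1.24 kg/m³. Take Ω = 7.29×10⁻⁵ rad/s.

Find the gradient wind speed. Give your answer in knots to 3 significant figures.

46.9 knots

Coriolis parameter at 28°N:
f = 2Ω sin φ = 2 × 7.29×10⁻⁵ × sin 28° = 6.84×10⁻⁵ s⁻¹
Pressure gradient: |∂P/∂n| = 300 Pa / 220000 m = 1.36×10⁻³ Pa/m
Geostrophic speed: V_g = |∂P/∂n|/(fρ) = 1.36×10⁻³/(6.84×10⁻⁵ × 1.24) = 16.1 m/s
Around a high, pressure-gradient force acts outward with centrifugal, so Coriolis balances both:
fV = (1/ρ)|∂P/∂n| + V²/R  →  V² − fR·V + fR·V_g = 0
With fR = 6.84×10⁻⁵ × 1054×10³ m = 72.1 m/s:
V = [fR − √((fR)² − 4 fR V_g)]/2 = [72.1 − √(72.1² − 4×72.1×16.1)]/2 = 24.2 m/s
Supergeostrophic (V > V_g = 16.1 m/s), as expected around a high.
Converting: 24.2 m/s × 1.944 = 46.9 knots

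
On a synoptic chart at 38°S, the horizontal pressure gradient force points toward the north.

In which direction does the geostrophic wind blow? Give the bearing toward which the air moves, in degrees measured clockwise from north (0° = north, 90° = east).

The pressure-gradient force points toward the north (bearing 000°).
Geostrophic balance: in the Southern Hemisphere the Coriolis force deflects motion to the left, so the geostrophic wind blows 90° to the left of the pressure-gradient force (low pressure on the right).
Rotating 000° by 90° counterclockwise gives 270° — the wind blows toward the west.

270°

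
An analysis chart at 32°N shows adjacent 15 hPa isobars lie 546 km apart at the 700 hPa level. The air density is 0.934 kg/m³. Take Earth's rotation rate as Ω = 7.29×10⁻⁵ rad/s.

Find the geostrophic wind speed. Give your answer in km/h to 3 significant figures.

137 km/h

Coriolis parameter at 32°N:
f = 2Ω sin φ = 2 × 7.29×10⁻⁵ × sin 32° = 7.73×10⁻⁵ s⁻¹
Pressure gradient: |∂P/∂n| = 1500 Pa / 546000 m = 2.75×10⁻³ Pa/m
Geostrophic balance (pressure-gradient force = Coriolis force):
V_g = (1/(fρ)) |∂P/∂n| = 2.75×10⁻³ / (7.73×10⁻⁵ × 0.934) = 38.1 m/s
Converting: 38.1 m/s × 3.6 = 137 km/h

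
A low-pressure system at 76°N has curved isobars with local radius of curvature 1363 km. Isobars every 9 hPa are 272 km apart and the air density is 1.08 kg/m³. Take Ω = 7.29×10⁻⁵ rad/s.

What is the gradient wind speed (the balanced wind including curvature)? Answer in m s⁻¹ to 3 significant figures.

19.7 m s⁻¹

Coriolis parameter at 76°N:
f = 2Ω sin φ = 2 × 7.29×10⁻⁵ × sin 76° = 1.41×10⁻⁴ s⁻¹
Pressure gradient: |∂P/∂n| = 900 Pa / 272000 m = 3.31×10⁻³ Pa/m
Geostrophic speed: V_g = |∂P/∂n|/(fρ) = 3.31×10⁻³/(1.41×10⁻⁴ × 1.08) = 21.7 m/s
Around a low, centrifugal force acts outward with Coriolis, so pressure-gradient force balances both:
(1/ρ)|∂P/∂n| = fV + V²/R  →  V² + fR·V − fR·V_g = 0
With fR = 1.41×10⁻⁴ × 1363×10³ m = 193 m/s:
V = [−fR + √((fR)² + 4 fR V_g)]/2 = [−193 + √(193² + 4×193×21.7)]/2 = 19.7 m/s
Subgeostrophic (V < V_g = 21.7 m/s), as expected around a low.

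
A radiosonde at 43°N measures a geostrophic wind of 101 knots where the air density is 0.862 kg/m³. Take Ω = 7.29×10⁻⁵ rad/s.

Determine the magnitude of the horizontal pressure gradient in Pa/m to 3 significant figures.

4.45×10⁻³ Pa/m

Coriolis parameter at 43°N:
f = 2Ω sin φ = 2 × 7.29×10⁻⁵ × sin 43° = 9.94×10⁻⁵ s⁻¹
Wind speed in SI: 101 knots = 52.0 m/s
Geostrophic balance rearranged: |∂P/∂n| = f ρ V_g
|∂P/∂n| = 9.94×10⁻⁵ × 0.862 × 52.0 = 4.45×10⁻³ Pa/m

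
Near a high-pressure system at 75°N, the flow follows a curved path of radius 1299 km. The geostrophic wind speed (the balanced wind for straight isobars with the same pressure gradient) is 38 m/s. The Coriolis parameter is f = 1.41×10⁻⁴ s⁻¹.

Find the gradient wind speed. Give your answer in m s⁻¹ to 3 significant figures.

Around a high, pressure-gradient force acts outward with centrifugal, so Coriolis balances both:
fV = (1/ρ)|∂P/∂n| + V²/R  →  V² − fR·V + fR·V_g = 0
With fR = 1.41×10⁻⁴ × 1299×10³ m = 183 m/s:
V = [fR − √((fR)² − 4 fR V_g)]/2 = [183 − √(183² − 4×183×38)]/2 = 53.8 m/s
Supergeostrophic (V > V_g = 38 m/s), as expected around a high.

53.8 m s⁻¹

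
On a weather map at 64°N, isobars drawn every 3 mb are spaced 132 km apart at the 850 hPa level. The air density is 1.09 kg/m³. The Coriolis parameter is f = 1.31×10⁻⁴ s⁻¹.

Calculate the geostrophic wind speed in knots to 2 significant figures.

31 knots

Pressure gradient: |∂P/∂n| = 300 Pa / 132000 m = 2.27×10⁻³ Pa/m
Geostrophic balance (pressure-gradient force = Coriolis force):
V_g = (1/(fρ)) |∂P/∂n| = 2.27×10⁻³ / (1.31×10⁻⁴ × 1.09) = 15.9 m/s
Converting: 15.9 m/s × 1.944 = 31 knots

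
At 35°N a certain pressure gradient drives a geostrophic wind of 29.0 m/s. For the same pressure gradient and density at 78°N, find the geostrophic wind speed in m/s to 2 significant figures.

With the same pressure gradient and density, V_g ∝ 1/f ∝ 1/sin φ.
V₂ = V₁ · sin φ₁ / sin φ₂ = 29.0 × sin 35° / sin 78°
V₂ = 29.0 × 0.5736/0.9781 = 17 m/s

17 m/s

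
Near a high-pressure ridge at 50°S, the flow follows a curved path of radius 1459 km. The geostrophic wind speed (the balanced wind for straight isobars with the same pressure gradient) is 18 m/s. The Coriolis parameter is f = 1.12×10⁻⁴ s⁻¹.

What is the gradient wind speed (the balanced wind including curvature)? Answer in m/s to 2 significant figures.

21 m/s

Around a high, pressure-gradient force acts outward with centrifugal, so Coriolis balances both:
fV = (1/ρ)|∂P/∂n| + V²/R  →  V² − fR·V + fR·V_g = 0
With fR = 1.12×10⁻⁴ × 1459×10³ m = 163 m/s:
V = [fR − √((fR)² − 4 fR V_g)]/2 = [163 − √(163² − 4×163×18)]/2 = 20.6 m/s
Supergeostrophic (V > V_g = 18 m/s), as expected around a high.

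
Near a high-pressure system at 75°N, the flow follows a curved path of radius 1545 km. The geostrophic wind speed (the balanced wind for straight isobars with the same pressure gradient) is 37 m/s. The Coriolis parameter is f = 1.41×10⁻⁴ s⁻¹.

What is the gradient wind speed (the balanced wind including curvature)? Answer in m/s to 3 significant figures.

Around a high, pressure-gradient force acts outward with centrifugal, so Coriolis balances both:
fV = (1/ρ)|∂P/∂n| + V²/R  →  V² − fR·V + fR·V_g = 0
With fR = 1.41×10⁻⁴ × 1545×10³ m = 218 m/s:
V = [fR − √((fR)² − 4 fR V_g)]/2 = [218 − √(218² − 4×218×37)]/2 = 47.2 m/s
Supergeostrophic (V > V_g = 37 m/s), as expected around a high.

47.2 m/s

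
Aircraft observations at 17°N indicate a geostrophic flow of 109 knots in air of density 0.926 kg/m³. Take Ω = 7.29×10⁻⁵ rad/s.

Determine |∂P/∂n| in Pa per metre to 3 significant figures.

Coriolis parameter at 17°N:
f = 2Ω sin φ = 2 × 7.29×10⁻⁵ × sin 17° = 4.26×10⁻⁵ s⁻¹
Wind speed in SI: 109 knots = 56.1 m/s
Geostrophic balance rearranged: |∂P/∂n| = f ρ V_g
|∂P/∂n| = 4.26×10⁻⁵ × 0.926 × 56.1 = 2.21×10⁻³ Pa/m

2.21×10⁻³ Pa/m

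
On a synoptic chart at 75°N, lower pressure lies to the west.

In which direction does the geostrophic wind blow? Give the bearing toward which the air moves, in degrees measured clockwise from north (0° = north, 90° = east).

The pressure-gradient force points toward the west (bearing 270°).
Geostrophic balance: in the Northern Hemisphere the Coriolis force deflects motion to the right, so the geostrophic wind blows 90° to the right of the pressure-gradient force (low pressure on the left).
Rotating 270° by 90° clockwise gives 000° — the wind blows toward the north.

000°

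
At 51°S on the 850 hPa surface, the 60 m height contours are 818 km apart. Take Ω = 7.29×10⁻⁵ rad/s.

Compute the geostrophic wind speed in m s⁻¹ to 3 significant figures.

Coriolis parameter at 51°S:
f = 2Ω sin φ = 2 × 7.29×10⁻⁵ × sin 51° = 1.13×10⁻⁴ s⁻¹
Height gradient: |∂Z/∂n| = 60 m / 818000 m = 7.33×10⁻⁵
On a pressure surface, geostrophic balance gives V_g = (g/f)|∂Z/∂n|:
V_g = 9.81 × 7.33×10⁻⁵ / 1.13×10⁻⁴ = 6.35 m/s

6.35 m s⁻¹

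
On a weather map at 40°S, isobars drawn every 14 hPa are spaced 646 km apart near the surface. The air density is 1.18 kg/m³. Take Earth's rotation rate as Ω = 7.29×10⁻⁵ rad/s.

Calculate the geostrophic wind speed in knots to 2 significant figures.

Coriolis parameter at 40°S:
f = 2Ω sin φ = 2 × 7.29×10⁻⁵ × sin 40° = 9.37×10⁻⁵ s⁻¹
Pressure gradient: |∂P/∂n| = 1400 Pa / 646000 m = 2.17×10⁻³ Pa/m
Geostrophic balance (pressure-gradient force = Coriolis force):
V_g = (1/(fρ)) |∂P/∂n| = 2.17×10⁻³ / (9.37×10⁻⁵ × 1.18) = 19.6 m/s
Converting: 19.6 m/s × 1.944 = 38 knots

38 knots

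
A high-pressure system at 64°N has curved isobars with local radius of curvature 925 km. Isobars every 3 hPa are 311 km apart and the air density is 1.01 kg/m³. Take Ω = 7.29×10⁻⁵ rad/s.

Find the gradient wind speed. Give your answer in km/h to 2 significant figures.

28 km/h

Coriolis parameter at 64°N:
f = 2Ω sin φ = 2 × 7.29×10⁻⁵ × sin 64° = 1.31×10⁻⁴ s⁻¹
Pressure gradient: |∂P/∂n| = 300 Pa / 311000 m = 9.65×10⁻⁴ Pa/m
Geostrophic speed: V_g = |∂P/∂n|/(fρ) = 9.65×10⁻⁴/(1.31×10⁻⁴ × 1.01) = 7.29 m/s
Around a high, pressure-gradient force acts outward with centrifugal, so Coriolis balances both:
fV = (1/ρ)|∂P/∂n| + V²/R  →  V² − fR·V + fR·V_g = 0
With fR = 1.31×10⁻⁴ × 925×10³ m = 121 m/s:
V = [fR − √((fR)² − 4 fR V_g)]/2 = [121 − √(121² − 4×121×7.29)]/2 = 7.79 m/s
Supergeostrophic (V > V_g = 7.29 m/s), as expected around a high.
Converting: 7.79 m/s × 3.6 = 28 km/h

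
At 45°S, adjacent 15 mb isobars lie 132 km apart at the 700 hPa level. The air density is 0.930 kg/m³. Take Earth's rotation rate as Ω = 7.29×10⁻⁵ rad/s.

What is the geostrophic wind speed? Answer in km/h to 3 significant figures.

Coriolis parameter at 45°S:
f = 2Ω sin φ = 2 × 7.29×10⁻⁵ × sin 45° = 1.03×10⁻⁴ s⁻¹
Pressure gradient: |∂P/∂n| = 1500 Pa / 132000 m = 1.14×10⁻² Pa/m
Geostrophic balance (pressure-gradient force = Coriolis force):
V_g = (1/(fρ)) |∂P/∂n| = 1.14×10⁻² / (1.03×10⁻⁴ × 0.930) = 119 m/s
Converting: 119 m/s × 3.6 = 427 km/h

427 km/h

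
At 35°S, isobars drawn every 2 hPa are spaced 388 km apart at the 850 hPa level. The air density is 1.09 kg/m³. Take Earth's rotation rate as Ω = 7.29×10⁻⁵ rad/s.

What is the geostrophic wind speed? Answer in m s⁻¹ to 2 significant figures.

Coriolis parameter at 35°S:
f = 2Ω sin φ = 2 × 7.29×10⁻⁵ × sin 35° = 8.36×10⁻⁵ s⁻¹
Pressure gradient: |∂P/∂n| = 200 Pa / 388000 m = 5.15×10⁻⁴ Pa/m
Geostrophic balance (pressure-gradient force = Coriolis force):
V_g = (1/(fρ)) |∂P/∂n| = 5.15×10⁻⁴ / (8.36×10⁻⁵ × 1.09) = 5.65 m/s

5.7 m s⁻¹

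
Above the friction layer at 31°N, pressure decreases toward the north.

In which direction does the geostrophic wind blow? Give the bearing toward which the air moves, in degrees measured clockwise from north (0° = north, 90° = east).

The pressure-gradient force points toward the north (bearing 000°).
Geostrophic balance: in the Northern Hemisphere the Coriolis force deflects motion to the right, so the geostrophic wind blows 90° to the right of the pressure-gradient force (low pressure on the left).
Rotating 000° by 90° clockwise gives 090° — the wind blows toward the east.

090°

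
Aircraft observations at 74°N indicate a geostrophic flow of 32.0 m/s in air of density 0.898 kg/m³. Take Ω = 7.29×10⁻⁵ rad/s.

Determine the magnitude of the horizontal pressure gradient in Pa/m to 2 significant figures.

Coriolis parameter at 74°N:
f = 2Ω sin φ = 2 × 7.29×10⁻⁵ × sin 74° = 1.40×10⁻⁴ s⁻¹
Geostrophic balance rearranged: |∂P/∂n| = f ρ V_g
|∂P/∂n| = 1.40×10⁻⁴ × 0.898 × 32.0 = 4.03×10⁻³ Pa/m

4.0×10⁻³ Pa/m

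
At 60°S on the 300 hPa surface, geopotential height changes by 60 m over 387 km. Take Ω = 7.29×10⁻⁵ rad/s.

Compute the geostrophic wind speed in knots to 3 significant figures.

23.4 knots

Coriolis parameter at 60°S:
f = 2Ω sin φ = 2 × 7.29×10⁻⁵ × sin 60° = 1.26×10⁻⁴ s⁻¹
Height gradient: |∂Z/∂n| = 60 m / 387000 m = 1.55×10⁻⁴
On a pressure surface, geostrophic balance gives V_g = (g/f)|∂Z/∂n|:
V_g = 9.81 × 1.55×10⁻⁴ / 1.26×10⁻⁴ = 12.0 m/s
Converting: 12.0 m/s × 1.944 = 23.4 knots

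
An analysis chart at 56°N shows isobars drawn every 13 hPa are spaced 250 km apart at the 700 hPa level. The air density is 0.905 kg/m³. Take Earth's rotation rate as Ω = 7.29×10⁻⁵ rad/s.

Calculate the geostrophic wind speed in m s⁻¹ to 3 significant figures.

47.5 m s⁻¹

Coriolis parameter at 56°N:
f = 2Ω sin φ = 2 × 7.29×10⁻⁵ × sin 56° = 1.21×10⁻⁴ s⁻¹
Pressure gradient: |∂P/∂n| = 1300 Pa / 250000 m = 5.20×10⁻³ Pa/m
Geostrophic balance (pressure-gradient force = Coriolis force):
V_g = (1/(fρ)) |∂P/∂n| = 5.20×10⁻³ / (1.21×10⁻⁴ × 0.905) = 47.5 m/s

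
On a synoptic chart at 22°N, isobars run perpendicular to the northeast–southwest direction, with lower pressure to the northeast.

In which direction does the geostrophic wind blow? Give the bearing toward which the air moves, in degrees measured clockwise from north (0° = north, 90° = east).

135°

The pressure-gradient force points toward the northeast (bearing 045°).
Geostrophic balance: in the Northern Hemisphere the Coriolis force deflects motion to the right, so the geostrophic wind blows 90° to the right of the pressure-gradient force (low pressure on the left).
Rotating 045° by 90° clockwise gives 135° — the wind blows toward the southeast.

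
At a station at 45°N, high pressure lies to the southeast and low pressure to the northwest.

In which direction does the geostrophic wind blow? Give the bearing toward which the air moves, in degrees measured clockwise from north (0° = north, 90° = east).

The pressure-gradient force points toward the northwest (bearing 315°).
Geostrophic balance: in the Northern Hemisphere the Coriolis force deflects motion to the right, so the geostrophic wind blows 90° to the right of the pressure-gradient force (low pressure on the left).
Rotating 315° by 90° clockwise gives 045° — the wind blows toward the northeast.

045°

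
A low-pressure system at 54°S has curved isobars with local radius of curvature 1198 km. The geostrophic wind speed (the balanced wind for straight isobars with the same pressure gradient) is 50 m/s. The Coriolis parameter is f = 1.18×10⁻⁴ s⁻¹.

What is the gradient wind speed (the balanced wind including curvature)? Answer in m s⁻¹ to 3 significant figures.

39.2 m s⁻¹

Around a low, centrifugal force acts outward with Coriolis, so pressure-gradient force balances both:
(1/ρ)|∂P/∂n| = fV + V²/R  →  V² + fR·V − fR·V_g = 0
With fR = 1.18×10⁻⁴ × 1198×10³ m = 141 m/s:
V = [−fR + √((fR)² + 4 fR V_g)]/2 = [−141 + √(141² + 4×141×50)]/2 = 39.2 m/s
Subgeostrophic (V < V_g = 50 m/s), as expected around a low.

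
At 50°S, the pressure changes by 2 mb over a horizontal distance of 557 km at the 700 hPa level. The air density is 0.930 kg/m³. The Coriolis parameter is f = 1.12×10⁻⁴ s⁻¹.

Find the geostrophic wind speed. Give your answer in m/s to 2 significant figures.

Pressure gradient: |∂P/∂n| = 200 Pa / 557000 m = 3.59×10⁻⁴ Pa/m
Geostrophic balance (pressure-gradient force = Coriolis force):
V_g = (1/(fρ)) |∂P/∂n| = 3.59×10⁻⁴ / (1.12×10⁻⁴ × 0.930) = 3.45 m/s

3.4 m/s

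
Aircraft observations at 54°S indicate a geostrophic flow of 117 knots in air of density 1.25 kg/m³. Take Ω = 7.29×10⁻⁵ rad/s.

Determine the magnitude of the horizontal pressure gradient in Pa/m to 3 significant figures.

8.87×10⁻³ Pa/m

Coriolis parameter at 54°S:
f = 2Ω sin φ = 2 × 7.29×10⁻⁵ × sin 54° = 1.18×10⁻⁴ s⁻¹
Wind speed in SI: 117 knots = 60.2 m/s
Geostrophic balance rearranged: |∂P/∂n| = f ρ V_g
|∂P/∂n| = 1.18×10⁻⁴ × 1.25 × 60.2 = 8.87×10⁻³ Pa/m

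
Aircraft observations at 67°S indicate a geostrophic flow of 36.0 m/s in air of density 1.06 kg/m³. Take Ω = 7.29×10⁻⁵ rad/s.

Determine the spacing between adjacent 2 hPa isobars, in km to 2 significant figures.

Coriolis parameter at 67°S:
f = 2Ω sin φ = 2 × 7.29×10⁻⁵ × sin 67° = 1.34×10⁻⁴ s⁻¹
Geostrophic balance rearranged: |∂P/∂n| = f ρ V_g
|∂P/∂n| = 1.34×10⁻⁴ × 1.06 × 36.0 = 5.12×10⁻³ Pa/m
Isobar spacing: Δn = ΔP/|∂P/∂n| = 200 Pa / 5.12×10⁻³ Pa/m = 39052 m ≈ 39 km

39 km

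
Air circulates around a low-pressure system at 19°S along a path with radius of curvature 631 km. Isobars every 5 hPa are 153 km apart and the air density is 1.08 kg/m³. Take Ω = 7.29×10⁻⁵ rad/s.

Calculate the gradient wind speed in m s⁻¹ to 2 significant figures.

Coriolis parameter at 19°S:
f = 2Ω sin φ = 2 × 7.29×10⁻⁵ × sin 19° = 4.75×10⁻⁵ s⁻¹
Pressure gradient: |∂P/∂n| = 500 Pa / 153000 m = 3.27×10⁻³ Pa/m
Geostrophic speed: V_g = |∂P/∂n|/(fρ) = 3.27×10⁻³/(4.75×10⁻⁵ × 1.08) = 63.7 m/s
Around a low, centrifugal force acts outward with Coriolis, so pressure-gradient force balances both:
(1/ρ)|∂P/∂n| = fV + V²/R  →  V² + fR·V − fR·V_g = 0
With fR = 4.75×10⁻⁵ × 631×10³ m = 30.0 m/s:
V = [−fR + √((fR)² + 4 fR V_g)]/2 = [−30.0 + √(30.0² + 4×30.0×63.7)]/2 = 31.2 m/s
Subgeostrophic (V < V_g = 63.7 m/s), as expected around a low.

31 m s⁻¹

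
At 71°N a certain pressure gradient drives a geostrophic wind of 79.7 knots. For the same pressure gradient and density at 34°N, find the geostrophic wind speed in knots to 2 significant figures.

With the same pressure gradient and density, V_g ∝ 1/f ∝ 1/sin φ.
V₂ = V₁ · sin φ₁ / sin φ₂ = 79.7 × sin 71° / sin 34°
V₂ = 79.7 × 0.9455/0.5592 = 130 knots

130 knots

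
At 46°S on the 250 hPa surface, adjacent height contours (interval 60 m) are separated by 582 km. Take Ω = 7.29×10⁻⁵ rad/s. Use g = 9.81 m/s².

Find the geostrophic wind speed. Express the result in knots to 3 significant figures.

Coriolis parameter at 46°S:
f = 2Ω sin φ = 2 × 7.29×10⁻⁵ × sin 46° = 1.05×10⁻⁴ s⁻¹
Height gradient: |∂Z/∂n| = 60 m / 582000 m = 1.03×10⁻⁴
On a pressure surface, geostrophic balance gives V_g = (g/f)|∂Z/∂n|:
V_g = 9.81 × 1.03×10⁻⁴ / 1.05×10⁻⁴ = 9.64 m/s
Converting: 9.64 m/s × 1.944 = 18.7 knots

18.7 knots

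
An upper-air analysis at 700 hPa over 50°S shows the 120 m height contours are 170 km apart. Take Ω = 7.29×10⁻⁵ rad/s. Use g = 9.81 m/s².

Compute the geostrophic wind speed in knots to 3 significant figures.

Coriolis parameter at 50°S:
f = 2Ω sin φ = 2 × 7.29×10⁻⁵ × sin 50° = 1.12×10⁻⁴ s⁻¹
Height gradient: |∂Z/∂n| = 120 m / 170000 m = 7.06×10⁻⁴
On a pressure surface, geostrophic balance gives V_g = (g/f)|∂Z/∂n|:
V_g = 9.81 × 7.06×10⁻⁴ / 1.12×10⁻⁴ = 62.0 m/s
Converting: 62.0 m/s × 1.944 = 121 knots

121 knots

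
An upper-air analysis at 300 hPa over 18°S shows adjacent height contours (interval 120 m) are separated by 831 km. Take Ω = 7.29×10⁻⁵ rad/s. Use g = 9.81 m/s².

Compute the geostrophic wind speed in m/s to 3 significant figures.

31.4 m/s

Coriolis parameter at 18°S:
f = 2Ω sin φ = 2 × 7.29×10⁻⁵ × sin 18° = 4.51×10⁻⁵ s⁻¹
Height gradient: |∂Z/∂n| = 120 m / 831000 m = 1.44×10⁻⁴
On a pressure surface, geostrophic balance gives V_g = (g/f)|∂Z/∂n|:
V_g = 9.81 × 1.44×10⁻⁴ / 4.51×10⁻⁵ = 31.4 m/s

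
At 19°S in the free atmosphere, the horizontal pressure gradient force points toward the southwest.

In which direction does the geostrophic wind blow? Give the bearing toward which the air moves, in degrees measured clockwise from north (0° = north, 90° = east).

The pressure-gradient force points toward the southwest (bearing 225°).
Geostrophic balance: in the Southern Hemisphere the Coriolis force deflects motion to the left, so the geostrophic wind blows 90° to the left of the pressure-gradient force (low pressure on the right).
Rotating 225° by 90° counterclockwise gives 135° — the wind blows toward the southeast.

135°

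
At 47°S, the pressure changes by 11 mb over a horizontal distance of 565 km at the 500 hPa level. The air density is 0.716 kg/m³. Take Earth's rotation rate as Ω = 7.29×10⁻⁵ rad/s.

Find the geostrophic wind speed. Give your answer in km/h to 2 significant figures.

92 km/h

Coriolis parameter at 47°S:
f = 2Ω sin φ = 2 × 7.29×10⁻⁵ × sin 47° = 1.07×10⁻⁴ s⁻¹
Pressure gradient: |∂P/∂n| = 1100 Pa / 565000 m = 1.95×10⁻³ Pa/m
Geostrophic balance (pressure-gradient force = Coriolis force):
V_g = (1/(fρ)) |∂P/∂n| = 1.95×10⁻³ / (1.07×10⁻⁴ × 0.716) = 25.5 m/s
Converting: 25.5 m/s × 3.6 = 92 km/h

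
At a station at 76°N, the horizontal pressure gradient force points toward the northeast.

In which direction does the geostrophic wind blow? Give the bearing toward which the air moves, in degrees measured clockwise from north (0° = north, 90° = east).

The pressure-gradient force points toward the northeast (bearing 045°).
Geostrophic balance: in the Northern Hemisphere the Coriolis force deflects motion to the right, so the geostrophic wind blows 90° to the right of the pressure-gradient force (low pressure on the left).
Rotating 045° by 90° clockwise gives 135° — the wind blows toward the southeast.

135°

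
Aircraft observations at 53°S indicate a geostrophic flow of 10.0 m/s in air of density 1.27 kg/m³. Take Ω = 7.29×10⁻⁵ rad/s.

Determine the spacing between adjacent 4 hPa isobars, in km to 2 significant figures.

270 km

Coriolis parameter at 53°S:
f = 2Ω sin φ = 2 × 7.29×10⁻⁵ × sin 53° = 1.16×10⁻⁴ s⁻¹
Geostrophic balance rearranged: |∂P/∂n| = f ρ V_g
|∂P/∂n| = 1.16×10⁻⁴ × 1.27 × 10.0 = 1.48×10⁻³ Pa/m
Isobar spacing: Δn = ΔP/|∂P/∂n| = 400 Pa / 1.48×10⁻³ Pa/m = 270489 m ≈ 270 km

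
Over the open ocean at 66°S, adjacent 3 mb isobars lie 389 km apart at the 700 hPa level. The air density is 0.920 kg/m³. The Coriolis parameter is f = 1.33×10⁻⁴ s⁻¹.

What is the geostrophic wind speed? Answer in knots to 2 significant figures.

Pressure gradient: |∂P/∂n| = 300 Pa / 389000 m = 7.71×10⁻⁴ Pa/m
Geostrophic balance (pressure-gradient force = Coriolis force):
V_g = (1/(fρ)) |∂P/∂n| = 7.71×10⁻⁴ / (1.33×10⁻⁴ × 0.920) = 6.30 m/s
Converting: 6.30 m/s × 1.944 = 12 knots

12 knots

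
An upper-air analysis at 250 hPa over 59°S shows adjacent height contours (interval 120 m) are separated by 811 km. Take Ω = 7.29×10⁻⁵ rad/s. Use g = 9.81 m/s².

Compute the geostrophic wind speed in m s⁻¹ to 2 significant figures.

Coriolis parameter at 59°S:
f = 2Ω sin φ = 2 × 7.29×10⁻⁵ × sin 59° = 1.25×10⁻⁴ s⁻¹
Height gradient: |∂Z/∂n| = 120 m / 811000 m = 1.48×10⁻⁴
On a pressure surface, geostrophic balance gives V_g = (g/f)|∂Z/∂n|:
V_g = 9.81 × 1.48×10⁻⁴ / 1.25×10⁻⁴ = 11.6 m/s

12 m s⁻¹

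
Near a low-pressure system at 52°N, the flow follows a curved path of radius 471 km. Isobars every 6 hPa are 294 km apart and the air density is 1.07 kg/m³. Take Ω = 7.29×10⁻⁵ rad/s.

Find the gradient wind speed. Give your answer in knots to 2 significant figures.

26 knots

Coriolis parameter at 52°N:
f = 2Ω sin φ = 2 × 7.29×10⁻⁵ × sin 52° = 1.15×10⁻⁴ s⁻¹
Pressure gradient: |∂P/∂n| = 600 Pa / 294000 m = 2.04×10⁻³ Pa/m
Geostrophic speed: V_g = |∂P/∂n|/(fρ) = 2.04×10⁻³/(1.15×10⁻⁴ × 1.07) = 16.6 m/s
Around a low, centrifugal force acts outward with Coriolis, so pressure-gradient force balances both:
(1/ρ)|∂P/∂n| = fV + V²/R  →  V² + fR·V − fR·V_g = 0
With fR = 1.15×10⁻⁴ × 471×10³ m = 54.1 m/s:
V = [−fR + √((fR)² + 4 fR V_g)]/2 = [−54.1 + √(54.1² + 4×54.1×16.6)]/2 = 13.3 m/s
Subgeostrophic (V < V_g = 16.6 m/s), as expected around a low.
Converting: 13.3 m/s × 1.944 = 26 knots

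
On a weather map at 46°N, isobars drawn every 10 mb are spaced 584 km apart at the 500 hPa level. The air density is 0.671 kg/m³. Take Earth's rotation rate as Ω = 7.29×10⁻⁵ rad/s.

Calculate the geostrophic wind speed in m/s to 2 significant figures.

Coriolis parameter at 46°N:
f = 2Ω sin φ = 2 × 7.29×10⁻⁵ × sin 46° = 1.05×10⁻⁴ s⁻¹
Pressure gradient: |∂P/∂n| = 1000 Pa / 584000 m = 1.71×10⁻³ Pa/m
Geostrophic balance (pressure-gradient force = Coriolis force):
V_g = (1/(fρ)) |∂P/∂n| = 1.71×10⁻³ / (1.05×10⁻⁴ × 0.671) = 24.3 m/s

24 m/s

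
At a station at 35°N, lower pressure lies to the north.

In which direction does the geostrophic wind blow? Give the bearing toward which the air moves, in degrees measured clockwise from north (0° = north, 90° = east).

The pressure-gradient force points toward the north (bearing 000°).
Geostrophic balance: in the Northern Hemisphere the Coriolis force deflects motion to the right, so the geostrophic wind blows 90° to the right of the pressure-gradient force (low pressure on the left).
Rotating 000° by 90° clockwise gives 090° — the wind blows toward the east.

090°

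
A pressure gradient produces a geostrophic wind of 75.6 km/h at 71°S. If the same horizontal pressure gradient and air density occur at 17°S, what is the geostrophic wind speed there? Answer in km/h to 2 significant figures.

With the same pressure gradient and density, V_g ∝ 1/f ∝ 1/sin φ.
V₂ = V₁ · sin φ₁ / sin φ₂ = 75.6 × sin 71° / sin 17°
V₂ = 75.6 × 0.9455/0.2924 = 240 km/h

240 km/h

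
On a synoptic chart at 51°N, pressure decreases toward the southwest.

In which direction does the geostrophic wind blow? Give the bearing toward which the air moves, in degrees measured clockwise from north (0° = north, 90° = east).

The pressure-gradient force points toward the southwest (bearing 225°).
Geostrophic balance: in the Northern Hemisphere the Coriolis force deflects motion to the right, so the geostrophic wind blows 90° to the right of the pressure-gradient force (low pressure on the left).
Rotating 225° by 90° clockwise gives 315° — the wind blows toward the northwest.

315°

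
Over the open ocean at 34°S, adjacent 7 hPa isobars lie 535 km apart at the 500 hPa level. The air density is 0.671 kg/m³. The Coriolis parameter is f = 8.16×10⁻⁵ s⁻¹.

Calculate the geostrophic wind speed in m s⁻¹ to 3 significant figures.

23.9 m s⁻¹

Pressure gradient: |∂P/∂n| = 700 Pa / 535000 m = 1.31×10⁻³ Pa/m
Geostrophic balance (pressure-gradient force = Coriolis force):
V_g = (1/(fρ)) |∂P/∂n| = 1.31×10⁻³ / (8.16×10⁻⁵ × 0.671) = 23.9 m/s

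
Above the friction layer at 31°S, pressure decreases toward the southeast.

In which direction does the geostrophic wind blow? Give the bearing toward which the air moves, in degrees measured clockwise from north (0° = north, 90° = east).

045°

The pressure-gradient force points toward the southeast (bearing 135°).
Geostrophic balance: in the Southern Hemisphere the Coriolis force deflects motion to the left, so the geostrophic wind blows 90° to the left of the pressure-gradient force (low pressure on the right).
Rotating 135° by 90° counterclockwise gives 045° — the wind blows toward the northeast.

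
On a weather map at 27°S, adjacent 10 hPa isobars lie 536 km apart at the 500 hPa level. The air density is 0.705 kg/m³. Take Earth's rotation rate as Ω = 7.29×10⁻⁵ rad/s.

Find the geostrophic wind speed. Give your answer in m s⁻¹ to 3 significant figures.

40.0 m s⁻¹

Coriolis parameter at 27°S:
f = 2Ω sin φ = 2 × 7.29×10⁻⁵ × sin 27° = 6.62×10⁻⁵ s⁻¹
Pressure gradient: |∂P/∂n| = 1000 Pa / 536000 m = 1.87×10⁻³ Pa/m
Geostrophic balance (pressure-gradient force = Coriolis force):
V_g = (1/(fρ)) |∂P/∂n| = 1.87×10⁻³ / (6.62×10⁻⁵ × 0.705) = 40.0 m/s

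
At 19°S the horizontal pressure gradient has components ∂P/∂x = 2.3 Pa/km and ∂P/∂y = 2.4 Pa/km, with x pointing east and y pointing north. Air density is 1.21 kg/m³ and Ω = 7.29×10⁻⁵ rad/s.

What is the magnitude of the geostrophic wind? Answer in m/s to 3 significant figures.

57.9 m/s

Coriolis parameter at 19°S:
f = 2Ω sin φ = 2 × 7.29×10⁻⁵ × sin 19° = 4.75×10⁻⁵ s⁻¹
In the Southern Hemisphere f is negative: f = −4.75×10⁻⁵ s⁻¹.
Component geostrophic relations (x east, y north):
u_g = −(1/(fρ)) ∂P/∂y,  v_g = (1/(fρ)) ∂P/∂x
u_g = −(2.4×10⁻³)/(−4.75×10⁻⁵ × 1.21) = 41.8 m/s;  v_g = (2.3×10⁻³)/(−4.75×10⁻⁵ × 1.21) = −40.0 m/s
|V_g| = √(u_g² + v_g²) = 57.9 m/s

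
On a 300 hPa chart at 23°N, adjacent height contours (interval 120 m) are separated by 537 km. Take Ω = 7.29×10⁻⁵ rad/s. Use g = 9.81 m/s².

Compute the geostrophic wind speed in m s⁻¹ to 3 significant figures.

38.5 m s⁻¹

Coriolis parameter at 23°N:
f = 2Ω sin φ = 2 × 7.29×10⁻⁵ × sin 23° = 5.70×10⁻⁵ s⁻¹
Height gradient: |∂Z/∂n| = 120 m / 537000 m = 2.23×10⁻⁴
On a pressure surface, geostrophic balance gives V_g = (g/f)|∂Z/∂n|:
V_g = 9.81 × 2.23×10⁻⁴ / 5.70×10⁻⁵ = 38.5 m/s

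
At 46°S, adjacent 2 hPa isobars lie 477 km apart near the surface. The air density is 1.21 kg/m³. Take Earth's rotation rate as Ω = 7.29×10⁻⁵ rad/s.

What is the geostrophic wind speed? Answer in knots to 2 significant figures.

Coriolis parameter at 46°S:
f = 2Ω sin φ = 2 × 7.29×10⁻⁵ × sin 46° = 1.05×10⁻⁴ s⁻¹
Pressure gradient: |∂P/∂n| = 200 Pa / 477000 m = 4.19×10⁻⁴ Pa/m
Geostrophic balance (pressure-gradient force = Coriolis force):
V_g = (1/(fρ)) |∂P/∂n| = 4.19×10⁻⁴ / (1.05×10⁻⁴ × 1.21) = 3.30 m/s
Converting: 3.30 m/s × 1.944 = 6.4 knots

6.4 knots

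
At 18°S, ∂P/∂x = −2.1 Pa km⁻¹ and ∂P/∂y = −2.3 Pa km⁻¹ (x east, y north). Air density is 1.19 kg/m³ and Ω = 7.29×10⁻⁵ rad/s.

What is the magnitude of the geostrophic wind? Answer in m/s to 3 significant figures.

58.1 m/s

Coriolis parameter at 18°S:
f = 2Ω sin φ = 2 × 7.29×10⁻⁵ × sin 18° = 4.51×10⁻⁵ s⁻¹
In the Southern Hemisphere f is negative: f = −4.51×10⁻⁵ s⁻¹.
Component geostrophic relations (x east, y north):
u_g = −(1/(fρ)) ∂P/∂y,  v_g = (1/(fρ)) ∂P/∂x
u_g = −(−2.3×10⁻³)/(−4.51×10⁻⁵ × 1.19) = −42.9 m/s;  v_g = (−2.1×10⁻³)/(−4.51×10⁻⁵ × 1.19) = 39.2 m/s
|V_g| = √(u_g² + v_g²) = 58.1 m/s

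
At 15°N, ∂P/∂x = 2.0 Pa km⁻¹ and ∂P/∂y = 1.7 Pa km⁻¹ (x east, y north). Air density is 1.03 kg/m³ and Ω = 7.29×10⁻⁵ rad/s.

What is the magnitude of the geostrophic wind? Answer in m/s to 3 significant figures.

Coriolis parameter at 15°N:
f = 2Ω sin φ = 2 × 7.29×10⁻⁵ × sin 15° = 3.77×10⁻⁵ s⁻¹
Component geostrophic relations (x east, y north):
u_g = −(1/(fρ)) ∂P/∂y,  v_g = (1/(fρ)) ∂P/∂x
u_g = −(1.7×10⁻³)/(3.77×10⁻⁵ × 1.03) = −43.7 m/s;  v_g = (2.0×10⁻³)/(3.77×10⁻⁵ × 1.03) = 51.5 m/s
|V_g| = √(u_g² + v_g²) = 67.5 m/s

67.5 m/s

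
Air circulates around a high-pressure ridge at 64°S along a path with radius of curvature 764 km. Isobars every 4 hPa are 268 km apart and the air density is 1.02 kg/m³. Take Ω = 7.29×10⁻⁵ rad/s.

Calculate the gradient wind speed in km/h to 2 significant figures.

46 km/h

Coriolis parameter at 64°S:
f = 2Ω sin φ = 2 × 7.29×10⁻⁵ × sin 64° = 1.31×10⁻⁴ s⁻¹
Pressure gradient: |∂P/∂n| = 400 Pa / 268000 m = 1.49×10⁻³ Pa/m
Geostrophic speed: V_g = |∂P/∂n|/(fρ) = 1.49×10⁻³/(1.31×10⁻⁴ × 1.02) = 11.2 m/s
Around a high, pressure-gradient force acts outward with centrifugal, so Coriolis balances both:
fV = (1/ρ)|∂P/∂n| + V²/R  →  V² − fR·V + fR·V_g = 0
With fR = 1.31×10⁻⁴ × 764×10³ m = 100 m/s:
V = [fR − √((fR)² − 4 fR V_g)]/2 = [100 − √(100² − 4×100×11.2)]/2 = 12.8 m/s
Supergeostrophic (V > V_g = 11.2 m/s), as expected around a high.
Converting: 12.8 m/s × 3.6 = 46 km/h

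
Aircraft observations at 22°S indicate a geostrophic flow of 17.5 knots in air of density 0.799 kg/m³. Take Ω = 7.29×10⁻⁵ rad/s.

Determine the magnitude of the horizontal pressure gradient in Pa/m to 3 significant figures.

Coriolis parameter at 22°S:
f = 2Ω sin φ = 2 × 7.29×10⁻⁵ × sin 22° = 5.46×10⁻⁵ s⁻¹
Wind speed in SI: 17.5 knots = 9.00 m/s
Geostrophic balance rearranged: |∂P/∂n| = f ρ V_g
|∂P/∂n| = 5.46×10⁻⁵ × 0.799 × 9.00 = 3.93×10⁻⁴ Pa/m

3.93×10⁻⁴ Pa/m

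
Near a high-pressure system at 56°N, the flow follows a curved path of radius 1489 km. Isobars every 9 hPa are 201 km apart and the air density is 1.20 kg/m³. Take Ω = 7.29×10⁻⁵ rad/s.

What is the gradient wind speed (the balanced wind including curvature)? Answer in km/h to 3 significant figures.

142 km/h

Coriolis parameter at 56°N:
f = 2Ω sin φ = 2 × 7.29×10⁻⁵ × sin 56° = 1.21×10⁻⁴ s⁻¹
Pressure gradient: |∂P/∂n| = 900 Pa / 201000 m = 4.48×10⁻³ Pa/m
Geostrophic speed: V_g = |∂P/∂n|/(fρ) = 4.48×10⁻³/(1.21×10⁻⁴ × 1.20) = 30.9 m/s
Around a high, pressure-gradient force acts outward with centrifugal, so Coriolis balances both:
fV = (1/ρ)|∂P/∂n| + V²/R  →  V² − fR·V + fR·V_g = 0
With fR = 1.21×10⁻⁴ × 1489×10³ m = 180 m/s:
V = [fR − √((fR)² − 4 fR V_g)]/2 = [180 − √(180² − 4×180×30.9)]/2 = 39.6 m/s
Supergeostrophic (V > V_g = 30.9 m/s), as expected around a high.
Converting: 39.6 m/s × 3.6 = 142 km/h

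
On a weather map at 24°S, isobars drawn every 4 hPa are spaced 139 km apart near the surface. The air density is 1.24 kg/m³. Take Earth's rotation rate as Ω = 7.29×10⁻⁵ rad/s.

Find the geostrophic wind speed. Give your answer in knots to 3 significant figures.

Coriolis parameter at 24°S:
f = 2Ω sin φ = 2 × 7.29×10⁻⁵ × sin 24° = 5.93×10⁻⁵ s⁻¹
Pressure gradient: |∂P/∂n| = 400 Pa / 139000 m = 2.88×10⁻³ Pa/m
Geostrophic balance (pressure-gradient force = Coriolis force):
V_g = (1/(fρ)) |∂P/∂n| = 2.88×10⁻³ / (5.93×10⁻⁵ × 1.24) = 39.1 m/s
Converting: 39.1 m/s × 1.944 = 76.1 knots

76.1 knots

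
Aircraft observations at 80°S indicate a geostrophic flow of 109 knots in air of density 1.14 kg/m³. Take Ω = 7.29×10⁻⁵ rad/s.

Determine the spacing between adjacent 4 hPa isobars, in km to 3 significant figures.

Coriolis parameter at 80°S:
f = 2Ω sin φ = 2 × 7.29×10⁻⁵ × sin 80° = 1.44×10⁻⁴ s⁻¹
Wind speed in SI: 109 knots = 56.1 m/s
Geostrophic balance rearranged: |∂P/∂n| = f ρ V_g
|∂P/∂n| = 1.44×10⁻⁴ × 1.14 × 56.1 = 9.18×10⁻³ Pa/m
Isobar spacing: Δn = ΔP/|∂P/∂n| = 400 Pa / 9.18×10⁻³ Pa/m = 43579 m ≈ 43.6 km

43.6 km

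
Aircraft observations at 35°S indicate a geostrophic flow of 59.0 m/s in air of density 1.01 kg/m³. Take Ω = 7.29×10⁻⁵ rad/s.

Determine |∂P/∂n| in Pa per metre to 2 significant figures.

5.0×10⁻³ Pa/m

Coriolis parameter at 35°S:
f = 2Ω sin φ = 2 × 7.29×10⁻⁵ × sin 35° = 8.36×10⁻⁵ s⁻¹
Geostrophic balance rearranged: |∂P/∂n| = f ρ V_g
|∂P/∂n| = 8.36×10⁻⁵ × 1.01 × 59.0 = 4.98×10⁻³ Pa/m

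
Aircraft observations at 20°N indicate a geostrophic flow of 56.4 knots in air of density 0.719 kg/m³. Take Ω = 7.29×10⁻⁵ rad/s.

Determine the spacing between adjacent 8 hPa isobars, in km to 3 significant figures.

Coriolis parameter at 20°N:
f = 2Ω sin φ = 2 × 7.29×10⁻⁵ × sin 20° = 4.99×10⁻⁵ s⁻¹
Wind speed in SI: 56.4 knots = 29.0 m/s
Geostrophic balance rearranged: |∂P/∂n| = f ρ V_g
|∂P/∂n| = 4.99×10⁻⁵ × 0.719 × 29.0 = 1.04×10⁻³ Pa/m
Isobar spacing: Δn = ΔP/|∂P/∂n| = 800 Pa / 1.04×10⁻³ Pa/m = 769015 m ≈ 769 km

769 km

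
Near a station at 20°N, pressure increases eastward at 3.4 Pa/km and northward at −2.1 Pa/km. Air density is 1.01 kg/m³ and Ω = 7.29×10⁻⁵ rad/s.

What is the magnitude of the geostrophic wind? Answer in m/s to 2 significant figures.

79 m/s

Coriolis parameter at 20°N:
f = 2Ω sin φ = 2 × 7.29×10⁻⁵ × sin 20° = 4.99×10⁻⁵ s⁻¹
Component geostrophic relations (x east, y north):
u_g = −(1/(fρ)) ∂P/∂y,  v_g = (1/(fρ)) ∂P/∂x
u_g = −(−2.1×10⁻³)/(4.99×10⁻⁵ × 1.01) = 41.7 m/s;  v_g = (3.4×10⁻³)/(4.99×10⁻⁵ × 1.01) = 67.5 m/s
|V_g| = √(u_g² + v_g²) = 79.3 m/s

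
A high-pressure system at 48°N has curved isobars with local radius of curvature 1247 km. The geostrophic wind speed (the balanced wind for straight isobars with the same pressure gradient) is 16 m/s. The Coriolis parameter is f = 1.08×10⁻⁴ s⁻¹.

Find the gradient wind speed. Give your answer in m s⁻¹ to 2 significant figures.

Around a high, pressure-gradient force acts outward with centrifugal, so Coriolis balances both:
fV = (1/ρ)|∂P/∂n| + V²/R  →  V² − fR·V + fR·V_g = 0
With fR = 1.08×10⁻⁴ × 1247×10³ m = 135 m/s:
V = [fR − √((fR)² − 4 fR V_g)]/2 = [135 − √(135² − 4×135×16)]/2 = 18.6 m/s
Supergeostrophic (V > V_g = 16 m/s), as expected around a high.

19 m s⁻¹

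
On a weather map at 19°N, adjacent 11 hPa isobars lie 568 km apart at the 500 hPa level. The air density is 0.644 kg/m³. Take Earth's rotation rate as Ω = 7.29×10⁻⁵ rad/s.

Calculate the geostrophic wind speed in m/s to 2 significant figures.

Coriolis parameter at 19°N:
f = 2Ω sin φ = 2 × 7.29×10⁻⁵ × sin 19° = 4.75×10⁻⁵ s⁻¹
Pressure gradient: |∂P/∂n| = 1100 Pa / 568000 m = 1.94×10⁻³ Pa/m
Geostrophic balance (pressure-gradient force = Coriolis force):
V_g = (1/(fρ)) |∂P/∂n| = 1.94×10⁻³ / (4.75×10⁻⁵ × 0.644) = 63.4 m/s

63 m/s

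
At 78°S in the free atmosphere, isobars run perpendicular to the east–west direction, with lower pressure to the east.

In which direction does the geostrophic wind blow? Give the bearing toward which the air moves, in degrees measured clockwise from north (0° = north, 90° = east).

000°

The pressure-gradient force points toward the east (bearing 090°).
Geostrophic balance: in the Southern Hemisphere the Coriolis force deflects motion to the left, so the geostrophic wind blows 90° to the left of the pressure-gradient force (low pressure on the right).
Rotating 090° by 90° counterclockwise gives 000° — the wind blows toward the north.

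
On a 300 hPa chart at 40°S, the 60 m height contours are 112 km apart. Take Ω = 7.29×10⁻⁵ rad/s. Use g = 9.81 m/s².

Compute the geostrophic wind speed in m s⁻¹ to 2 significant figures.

Coriolis parameter at 40°S:
f = 2Ω sin φ = 2 × 7.29×10⁻⁵ × sin 40° = 9.37×10⁻⁵ s⁻¹
Height gradient: |∂Z/∂n| = 60 m / 112000 m = 5.36×10⁻⁴
On a pressure surface, geostrophic balance gives V_g = (g/f)|∂Z/∂n|:
V_g = 9.81 × 5.36×10⁻⁴ / 9.37×10⁻⁵ = 56.1 m/s

56 m s⁻¹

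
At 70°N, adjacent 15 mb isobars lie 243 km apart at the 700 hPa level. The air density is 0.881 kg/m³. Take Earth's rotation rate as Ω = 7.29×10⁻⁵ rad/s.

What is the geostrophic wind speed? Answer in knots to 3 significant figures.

99.4 knots

Coriolis parameter at 70°N:
f = 2Ω sin φ = 2 × 7.29×10⁻⁵ × sin 70° = 1.37×10⁻⁴ s⁻¹
Pressure gradient: |∂P/∂n| = 1500 Pa / 243000 m = 6.17×10⁻³ Pa/m
Geostrophic balance (pressure-gradient force = Coriolis force):
V_g = (1/(fρ)) |∂P/∂n| = 6.17×10⁻³ / (1.37×10⁻⁴ × 0.881) = 51.1 m/s
Converting: 51.1 m/s × 1.944 = 99.4 knots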